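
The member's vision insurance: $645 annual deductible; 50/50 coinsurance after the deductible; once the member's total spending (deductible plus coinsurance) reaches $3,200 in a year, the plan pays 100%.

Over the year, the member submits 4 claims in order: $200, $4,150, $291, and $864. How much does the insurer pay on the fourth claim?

#1 ($200): all of it applies to the deductible. Cost to member: $200. OOP to date $200. Insurer: $200 − $200 = $0.
#2 ($4,150): $445 finishes the deductible; $3,705 goes to coinsurance; 50% of $3,705 = $1,852.50. Cost to member: $2,297.50. OOP to date $2,497.50. Insurer: $4,150 − $2,297.50 = $1,852.50.
#3 ($291): deductible met; 50% of $291 = $145.50. Member pays $145.50; OOP now $2,643. Plan pays $291 − $145.50 = $145.50.
#4 ($864): deductible met; 50% of $864 = $432. Cost to member: $432. OOP to date $3,075. Plan pays $864 − $432 = $432.

$432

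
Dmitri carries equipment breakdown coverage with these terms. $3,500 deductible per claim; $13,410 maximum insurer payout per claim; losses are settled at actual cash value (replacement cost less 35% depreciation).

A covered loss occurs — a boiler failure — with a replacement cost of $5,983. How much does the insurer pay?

Depreciate 35%: the covered value is $5,983 × 0.65 = $3,888.95.
Less the $3,500 deductible: $3,888.95 − $3,500 = $388.95.
$388.95 is within the $13,410 limit, so the insurer pays $388.95.

$388.95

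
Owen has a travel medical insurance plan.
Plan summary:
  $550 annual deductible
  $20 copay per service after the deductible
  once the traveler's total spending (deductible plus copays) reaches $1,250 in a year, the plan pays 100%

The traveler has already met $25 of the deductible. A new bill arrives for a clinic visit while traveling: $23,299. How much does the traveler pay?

Deductible still to meet: $550 − $25 = $525.
After the $525 deductible portion, $23,299 − $525 = $22,774 is subject to the copay.
Copay on this service: $20.
That puts the traveler's cost at $525 + $20 = $545 before any cap.
Cumulative spending $25 + $545 = $570 stays under the $1,250 maximum.

$545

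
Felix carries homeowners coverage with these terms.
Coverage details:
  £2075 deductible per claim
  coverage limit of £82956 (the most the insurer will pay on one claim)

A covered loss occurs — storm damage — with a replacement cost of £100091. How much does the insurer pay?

After the deductible, £100091 − £2075 = £98016 remains.
Since £98016 > £82956, the payout is capped at £82956.

£82956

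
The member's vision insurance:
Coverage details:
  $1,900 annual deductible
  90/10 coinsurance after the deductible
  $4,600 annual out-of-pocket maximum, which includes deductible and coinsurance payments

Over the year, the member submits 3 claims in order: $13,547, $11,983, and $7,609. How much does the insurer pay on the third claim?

$7,272

#1 ($13,547): $1,900 to deductible, leaving $11,647; 10% of $11,647 = $1,164.70. Member owes $3,064.70 (running OOP $3,064.70). Insurer: $13,547 − $3,064.70 = $10,482.30.
#2 ($11,983): deductible met; 10% of $11,983 = $1,198.30. Cost to member: $1,198.30. OOP to date $4,263. Insurer: $11,983 − $1,198.30 = $10,784.70.
#3 ($7,609): deductible already satisfied, so member's share is 10% × $7,609 = $760.90. That would push OOP to $5,023.90, over the $4,600 cap, so member pays $4,600 − $4,263 = $337. Plan pays $7,609 − $337 = $7,272.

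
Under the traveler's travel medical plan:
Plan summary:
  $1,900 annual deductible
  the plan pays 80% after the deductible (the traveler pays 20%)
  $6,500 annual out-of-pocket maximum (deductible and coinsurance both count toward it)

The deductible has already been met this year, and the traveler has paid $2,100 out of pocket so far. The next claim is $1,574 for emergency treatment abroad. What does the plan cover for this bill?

$1,259.20

With the deductible met, the entire $1,574 is subject to coinsurance.
20% of $1,574 = $314.80 falls to the traveler.
Cumulative spending $2,100 + $314.80 = $2,414.80 stays under the $6,500 maximum.
The plan picks up $1,574 − $314.80 = $1,259.20.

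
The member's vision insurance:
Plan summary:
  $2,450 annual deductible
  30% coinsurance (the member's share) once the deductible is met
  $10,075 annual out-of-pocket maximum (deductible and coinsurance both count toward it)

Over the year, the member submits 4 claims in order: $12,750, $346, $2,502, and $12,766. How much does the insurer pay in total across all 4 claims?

$18,289

Claim 1 ($12,750): $2,450 finishes the deductible; $10,300 goes to coinsurance; coinsurance $10,300 × 30% = $3,090. Member owes $5,540 (running OOP $5,540). Insurer: $12,750 − $5,540 = $7,210.
Claim 2 ($346): deductible met; 30% of $346 = $103.80. Cost to member: $103.80. OOP to date $5,643.80. Insurer: $346 − $103.80 = $242.20.
Claim 3 ($2,502): 30% coinsurance on $2,502 = $750.60. Cost to member: $750.60. OOP to date $6,394.40. Plan pays $2,502 − $750.60 = $1,751.40.
Claim 4 ($12,766): deductible met; 30% of $12,766 = $3,829.80. OOP would hit $10,224.20 > $10,075, so the cap limits the member to $10,075 − $6,394.40 = $3,680.60. Insurer: $12,766 − $3,680.60 = $9,085.40.
Insurer total: $7,210 + $242.20 + $1,751.40 + $9,085.40 = $18,289.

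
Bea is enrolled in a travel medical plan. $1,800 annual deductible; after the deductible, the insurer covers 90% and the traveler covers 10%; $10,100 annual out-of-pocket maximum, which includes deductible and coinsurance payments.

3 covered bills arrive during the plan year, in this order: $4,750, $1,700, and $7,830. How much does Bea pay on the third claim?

$783

Claim 1 ($4,750): deductible takes $1,800, $2,950 remains; traveler's 10% is $295. Traveler pays $2,095; OOP now $2,095.
Claim 2 ($1,700): deductible met; 10% of $1,700 = $170. Traveler owes $170 (running OOP $2,265).
Claim 3 ($7,830): deductible met; 10% of $7,830 = $783. Traveler owes $783 (running OOP $3,048).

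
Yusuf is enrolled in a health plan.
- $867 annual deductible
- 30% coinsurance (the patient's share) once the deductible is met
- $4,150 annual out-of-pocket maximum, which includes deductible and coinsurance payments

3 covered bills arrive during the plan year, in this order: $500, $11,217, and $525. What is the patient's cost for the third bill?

Claim 1 — $500: fully absorbed by the deductible. Cost to patient: $500. OOP to date $500.
Claim 2 — $11,217: $367 to deductible, leaving $10,850; 30% of $10,850 = $3,255. Patient pays $3,622; OOP now $4,122.
Claim 3 — $525: deductible already satisfied, so patient's share is 30% × $525 = $157.50. OOP would hit $4,279.50 > $4,150, so the cap limits the patient to $4,150 − $4,122 = $28.

$28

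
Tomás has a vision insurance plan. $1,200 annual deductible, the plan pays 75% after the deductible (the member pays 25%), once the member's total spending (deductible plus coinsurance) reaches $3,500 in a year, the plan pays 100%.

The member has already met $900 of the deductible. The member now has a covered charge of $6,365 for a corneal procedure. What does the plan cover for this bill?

Deductible still to meet: $1,200 − $900 = $300.
After the $300 deductible portion, $6,365 − $300 = $6,065 is subject to coinsurance.
25% of $6,065 = $1,516.25 falls to the member.
Member responsibility before any cap: $300 + $1,516.25 = $1,816.25.
Total out-of-pocket so far would be $900 + $1,816.25 = $2,716.25, below the $3,500 cap — no reduction.
The plan picks up $6,365 − $1,816.25 = $4,548.75.

$4,548.75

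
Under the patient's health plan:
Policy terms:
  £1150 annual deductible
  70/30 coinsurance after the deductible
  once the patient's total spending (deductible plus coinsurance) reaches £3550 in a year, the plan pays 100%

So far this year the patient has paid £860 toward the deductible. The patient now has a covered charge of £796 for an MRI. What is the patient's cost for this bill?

£441.80

Remaining deductible: £1150 − £860 = £290.
The remaining £506 (= £796 − £290) moves to coinsurance.
Patient's 30% share of £506 is £151.80.
So the patient owes £290 + £151.80 = £441.80 before any cap.
Cumulative spending £860 + £441.80 = £1301.80 stays under the £3550 maximum.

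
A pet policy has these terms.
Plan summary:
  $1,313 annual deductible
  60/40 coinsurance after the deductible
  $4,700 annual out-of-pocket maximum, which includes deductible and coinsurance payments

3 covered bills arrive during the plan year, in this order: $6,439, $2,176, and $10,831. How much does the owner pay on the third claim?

$466.20

Claim 1 ($6,439): $1,313 to deductible, leaving $5,126; coinsurance $5,126 × 40% = $2,050.40. Owner owes $3,363.40 (running OOP $3,363.40).
Claim 2 ($2,176): deductible met; 40% of $2,176 = $870.40. Cost to owner: $870.40. OOP to date $4,233.80.
Claim 3 ($10,831): 40% coinsurance on $10,831 = $4,332.40. Adding that to $4,233.80 gives $8,566.20, past the $4,700 cap; owner pays only $4,700 − $4,233.80 = $466.20.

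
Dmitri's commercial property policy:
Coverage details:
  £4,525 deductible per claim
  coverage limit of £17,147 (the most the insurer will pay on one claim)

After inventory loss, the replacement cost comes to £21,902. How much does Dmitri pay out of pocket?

Less the £4,525 deductible: £21,902 − £4,525 = £17,377.
The £17,147 per-incident cap binds; insurer pays £17,147.
Out of pocket: £21,902 − £17,147 = £4,755.

£4,755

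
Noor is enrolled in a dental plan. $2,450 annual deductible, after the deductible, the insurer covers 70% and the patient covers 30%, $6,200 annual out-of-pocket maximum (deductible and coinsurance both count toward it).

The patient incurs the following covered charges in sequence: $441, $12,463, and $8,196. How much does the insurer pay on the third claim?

#1 ($441): entire amount goes to the deductible. Patient owes $441 (running OOP $441). Insurer: $441 − $441 = $0.
#2 ($12,463): $2,009 finishes the deductible; $10,454 goes to coinsurance; 30% of $10,454 = $3,136.20. Cost to patient: $5,145.20. OOP to date $5,586.20. Plan pays $12,463 − $5,145.20 = $7,317.80.
#3 ($8,196): deductible already satisfied, so patient's share is 30% × $8,196 = $2,458.80. That would push OOP to $8,045, over the $6,200 cap, so patient pays $6,200 − $5,586.20 = $613.80. Plan pays $8,196 − $613.80 = $7,582.20.

$7,582.20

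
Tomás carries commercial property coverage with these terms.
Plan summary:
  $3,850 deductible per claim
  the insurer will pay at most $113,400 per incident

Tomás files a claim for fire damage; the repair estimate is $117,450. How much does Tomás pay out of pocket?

Subtract the deductible: $117,450 − $3,850 = $113,600.
The $113,400 per-incident cap binds; insurer pays $113,400.
The business bears the rest of the original loss: $117,450 − $113,400 = $4,050.

$4,050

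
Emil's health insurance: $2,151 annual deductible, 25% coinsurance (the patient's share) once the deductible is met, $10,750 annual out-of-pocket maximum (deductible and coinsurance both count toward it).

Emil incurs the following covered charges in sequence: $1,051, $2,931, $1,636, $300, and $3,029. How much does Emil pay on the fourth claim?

$75

Bill 1, $1,051: fully absorbed by the deductible. Cost to patient: $1,051. OOP to date $1,051.
Bill 2, $2,931: $1,100 finishes the deductible; $1,831 goes to coinsurance; patient's 25% is $457.75. Cost to patient: $1,557.75. OOP to date $2,608.75.
Bill 3, $1,636: deductible met; 25% of $1,636 = $409. Cost to patient: $409. OOP to date $3,017.75.
Bill 4, $300: deductible met; 25% of $300 = $75. Patient pays $75; OOP now $3,092.75.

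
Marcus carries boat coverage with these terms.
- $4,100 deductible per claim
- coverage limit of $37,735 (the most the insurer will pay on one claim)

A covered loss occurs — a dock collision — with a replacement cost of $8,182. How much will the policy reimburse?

After the deductible, $8,182 − $4,100 = $4,082 remains.
$4,082 ≤ $37,735, so the limit doesn't bind; insurer pays $4,082.

$4,082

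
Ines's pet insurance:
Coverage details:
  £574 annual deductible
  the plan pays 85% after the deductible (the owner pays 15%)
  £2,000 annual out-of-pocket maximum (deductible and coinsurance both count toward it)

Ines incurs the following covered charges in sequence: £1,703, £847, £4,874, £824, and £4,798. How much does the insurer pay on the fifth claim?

Bill 1, £1,703: deductible takes £574, £1,129 remains; coinsurance £1,129 × 15% = £169.35. Owner owes £743.35 (running OOP £743.35). Plan pays £1,703 − £743.35 = £959.65.
Bill 2, £847: 15% coinsurance on £847 = £127.05. Owner pays £127.05; OOP now £870.40. Insurer: £847 − £127.05 = £719.95.
Bill 3, £4,874: deductible met; 15% of £4,874 = £731.10. Owner pays £731.10; OOP now £1,601.50. Plan pays £4,874 − £731.10 = £4,142.90.
Bill 4, £824: deductible already satisfied, so owner's share is 15% × £824 = £123.60. Owner owes £123.60 (running OOP £1,725.10). Plan pays £824 − £123.60 = £700.40.
Bill 5, £4,798: 15% coinsurance on £4,798 = £719.70. That would push OOP to £2,444.80, over the £2,000 cap, so owner pays £2,000 − £1,725.10 = £274.90. Plan pays £4,798 − £274.90 = £4,523.10.

£4,523.10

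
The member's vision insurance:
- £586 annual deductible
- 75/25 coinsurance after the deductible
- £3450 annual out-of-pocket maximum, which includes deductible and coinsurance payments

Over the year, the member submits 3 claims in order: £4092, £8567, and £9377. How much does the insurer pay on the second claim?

Claim 1 (£4092): £586 finishes the deductible; £3506 goes to coinsurance; 25% of £3506 = £876.50. Member owes £1462.50 (running OOP £1462.50). Plan pays £4092 − £1462.50 = £2629.50.
Claim 2 (£8567): deductible already satisfied, so member's share is 25% × £8567 = £2141.75. OOP would hit £3604.25 > £3450, so the cap limits the member to £3450 − £1462.50 = £1987.50. Insurer: £8567 − £1987.50 = £6579.50.

£6579.50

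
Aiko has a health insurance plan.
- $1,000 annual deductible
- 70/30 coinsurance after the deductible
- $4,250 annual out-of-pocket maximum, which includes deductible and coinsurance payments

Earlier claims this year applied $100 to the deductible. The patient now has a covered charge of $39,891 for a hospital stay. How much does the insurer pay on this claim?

$100 of the $1,000 deductible is already met, leaving $900.
The remaining $38,991 (= $39,891 − $900) moves to coinsurance.
Patient's 30% share of $38,991 is $11,697.30.
Patient responsibility before any cap: $900 + $11,697.30 = $12,597.30.
Year-to-date out-of-pocket would reach $100 + $12,597.30 = $12,697.30, above the $4,250 maximum, so the patient pays only $4,250 − $100 = $4,150.
The insurer covers the remainder: $39,891 − $4,150 = $35,741.

$35,741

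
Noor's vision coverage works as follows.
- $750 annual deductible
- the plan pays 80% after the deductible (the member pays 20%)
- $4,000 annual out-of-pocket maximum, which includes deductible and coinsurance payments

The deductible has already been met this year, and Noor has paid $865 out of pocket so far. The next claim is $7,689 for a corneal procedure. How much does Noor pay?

$1,537.80

With the deductible met, the entire $7,689 is subject to coinsurance.
Coinsurance: $7,689 × 20% = $1,537.80.
Year-to-date out-of-pocket becomes $865 + $1,537.80 = $2,402.80, still under the $4,000 maximum, so no cap applies.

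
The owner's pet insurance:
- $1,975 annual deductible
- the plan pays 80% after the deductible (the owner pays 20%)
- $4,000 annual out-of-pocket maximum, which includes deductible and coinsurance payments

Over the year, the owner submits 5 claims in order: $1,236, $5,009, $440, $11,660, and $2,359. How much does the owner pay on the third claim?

#1 ($1,236): entire amount goes to the deductible. Owner owes $1,236 (running OOP $1,236).
#2 ($5,009): deductible takes $739, $4,270 remains; owner's 20% is $854. Owner pays $1,593; OOP now $2,829.
#3 ($440): deductible already satisfied, so owner's share is 20% × $440 = $88. Cost to owner: $88. OOP to date $2,917.

$88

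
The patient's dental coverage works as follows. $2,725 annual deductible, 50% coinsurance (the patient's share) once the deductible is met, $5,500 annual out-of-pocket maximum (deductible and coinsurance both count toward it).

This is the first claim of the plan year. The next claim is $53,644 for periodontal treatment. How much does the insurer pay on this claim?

$48,144

Nothing has been paid toward the $2,725 deductible, so the first $2,725 of this charge is applied there.
After the $2,725 deductible portion, $53,644 − $2,725 = $50,919 is subject to coinsurance.
Patient's 50% share of $50,919 is $25,459.50.
Patient responsibility before any cap: $2,725 + $25,459.50 = $28,184.50.
That would bring total out-of-pocket to $28,184.50, past the $5,500 cap. The patient is capped at $5,500 − $0 = $5,500 on this claim.
Insurer pays the balance: $53,644 − $5,500 = $48,144.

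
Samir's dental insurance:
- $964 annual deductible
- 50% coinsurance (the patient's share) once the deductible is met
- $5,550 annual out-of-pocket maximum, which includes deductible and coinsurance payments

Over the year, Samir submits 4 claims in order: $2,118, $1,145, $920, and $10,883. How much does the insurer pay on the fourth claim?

$7,906.50

Claim 1 ($2,118): $964 finishes the deductible; $1,154 goes to coinsurance; coinsurance $1,154 × 50% = $577. Cost to patient: $1,541. OOP to date $1,541. Plan pays $2,118 − $1,541 = $577.
Claim 2 ($1,145): deductible met; 50% of $1,145 = $572.50. Patient owes $572.50 (running OOP $2,113.50). Insurer: $1,145 − $572.50 = $572.50.
Claim 3 ($920): deductible already satisfied, so patient's share is 50% × $920 = $460. Patient owes $460 (running OOP $2,573.50). Plan pays $920 − $460 = $460.
Claim 4 ($10,883): deductible met; 50% of $10,883 = $5,441.50. Adding that to $2,573.50 gives $8,015, past the $5,550 cap; patient pays only $5,550 − $2,573.50 = $2,976.50. Plan pays $10,883 − $2,976.50 = $7,906.50.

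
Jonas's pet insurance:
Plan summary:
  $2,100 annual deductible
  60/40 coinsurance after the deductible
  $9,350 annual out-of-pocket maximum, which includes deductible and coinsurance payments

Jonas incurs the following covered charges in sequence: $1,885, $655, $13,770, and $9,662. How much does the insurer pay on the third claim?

$8,262

Bill 1, $1,885: fully absorbed by the deductible. Owner owes $1,885 (running OOP $1,885). Insurer: $1,885 − $1,885 = $0.
Bill 2, $655: $215 to deductible, leaving $440; coinsurance $440 × 40% = $176. Owner pays $391; OOP now $2,276. Plan pays $655 − $391 = $264.
Bill 3, $13,770: deductible met; 40% of $13,770 = $5,508. Cost to owner: $5,508. OOP to date $7,784. Insurer: $13,770 − $5,508 = $8,262.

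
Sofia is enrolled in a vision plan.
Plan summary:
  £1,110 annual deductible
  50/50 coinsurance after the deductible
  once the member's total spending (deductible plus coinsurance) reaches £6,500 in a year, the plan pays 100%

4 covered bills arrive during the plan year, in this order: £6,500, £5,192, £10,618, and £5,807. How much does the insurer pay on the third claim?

Claim 1 — £6,500: £1,110 finishes the deductible; £5,390 goes to coinsurance; member's 50% is £2,695. Member owes £3,805 (running OOP £3,805). Insurer: £6,500 − £3,805 = £2,695.
Claim 2 — £5,192: deductible met; 50% of £5,192 = £2,596. Cost to member: £2,596. OOP to date £6,401. Plan pays £5,192 − £2,596 = £2,596.
Claim 3 — £10,618: deductible met; 50% of £10,618 = £5,309. That would push OOP to £11,710, over the £6,500 cap, so member pays £6,500 − £6,401 = £99. Plan pays £10,618 − £99 = £10,519.

£10,519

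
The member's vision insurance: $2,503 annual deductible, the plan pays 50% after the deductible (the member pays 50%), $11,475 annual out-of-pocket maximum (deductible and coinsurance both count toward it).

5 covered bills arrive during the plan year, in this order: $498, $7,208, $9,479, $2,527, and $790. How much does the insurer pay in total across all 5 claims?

$9,027

Bill 1, $498: entire amount goes to the deductible. Member pays $498; OOP now $498. Insurer: $498 − $498 = $0.
Bill 2, $7,208: $2,005 finishes the deductible; $5,203 goes to coinsurance; member's 50% is $2,601.50. Cost to member: $4,606.50. OOP to date $5,104.50. Insurer: $7,208 − $4,606.50 = $2,601.50.
Bill 3, $9,479: deductible met; 50% of $9,479 = $4,739.50. Cost to member: $4,739.50. OOP to date $9,844. Plan pays $9,479 − $4,739.50 = $4,739.50.
Bill 4, $2,527: deductible met; 50% of $2,527 = $1,263.50. Member pays $1,263.50; OOP now $11,107.50. Insurer: $2,527 − $1,263.50 = $1,263.50.
Bill 5, $790: deductible already satisfied, so member's share is 50% × $790 = $395. OOP would hit $11,502.50 > $11,475, so the cap limits the member to $11,475 − $11,107.50 = $367.50. Plan pays $790 − $367.50 = $422.50.
Insurer total = bills − member's total = $20,502 − $11,475 = $9,027.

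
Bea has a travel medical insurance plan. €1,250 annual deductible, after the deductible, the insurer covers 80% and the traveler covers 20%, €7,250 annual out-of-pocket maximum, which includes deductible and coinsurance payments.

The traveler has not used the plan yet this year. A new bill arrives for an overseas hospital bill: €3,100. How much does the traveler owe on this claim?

Nothing has been paid toward the €1,250 deductible, so the first €1,250 of this charge is applied there.
That leaves €3,100 − €1,250 = €1,850 for coinsurance.
20% of €1,850 = €370 falls to the traveler.
So the traveler owes €1,250 + €370 = €1,620 before any cap.
Total out-of-pocket so far would be €0 + €1,620 = €1,620, below the €7,250 cap — no reduction.

€1,620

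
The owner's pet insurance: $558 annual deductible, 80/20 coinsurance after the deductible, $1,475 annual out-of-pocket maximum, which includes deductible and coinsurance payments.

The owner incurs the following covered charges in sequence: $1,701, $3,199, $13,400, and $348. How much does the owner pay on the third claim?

$48.60

#1 ($1,701): deductible takes $558, $1,143 remains; owner's 20% is $228.60. Cost to owner: $786.60. OOP to date $786.60.
#2 ($3,199): deductible met; 20% of $3,199 = $639.80. Owner pays $639.80; OOP now $1,426.40.
#3 ($13,400): 20% coinsurance on $13,400 = $2,680. Adding that to $1,426.40 gives $4,106.40, past the $1,475 cap; owner pays only $1,475 − $1,426.40 = $48.60.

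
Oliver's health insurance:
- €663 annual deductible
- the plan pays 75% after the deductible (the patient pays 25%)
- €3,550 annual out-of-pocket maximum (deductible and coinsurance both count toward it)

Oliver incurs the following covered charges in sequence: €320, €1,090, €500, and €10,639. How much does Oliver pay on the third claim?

Claim 1 (€320): fully absorbed by the deductible. Patient owes €320 (running OOP €320).
Claim 2 (€1,090): deductible takes €343, €747 remains; 25% of €747 = €186.75. Patient pays €529.75; OOP now €849.75.
Claim 3 (€500): 25% coinsurance on €500 = €125. Patient owes €125 (running OOP €974.75).

€125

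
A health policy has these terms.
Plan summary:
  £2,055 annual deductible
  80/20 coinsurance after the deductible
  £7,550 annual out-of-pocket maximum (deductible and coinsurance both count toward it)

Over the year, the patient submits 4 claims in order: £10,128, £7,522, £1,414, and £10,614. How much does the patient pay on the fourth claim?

£2,093.20

Claim 1 — £10,128: £2,055 to deductible, leaving £8,073; patient's 20% is £1,614.60. Patient pays £3,669.60; OOP now £3,669.60.
Claim 2 — £7,522: deductible already satisfied, so patient's share is 20% × £7,522 = £1,504.40. Cost to patient: £1,504.40. OOP to date £5,174.
Claim 3 — £1,414: deductible met; 20% of £1,414 = £282.80. Patient owes £282.80 (running OOP £5,456.80).
Claim 4 — £10,614: 20% coinsurance on £10,614 = £2,122.80. Adding that to £5,456.80 gives £7,579.60, past the £7,550 cap; patient pays only £7,550 − £5,456.80 = £2,093.20.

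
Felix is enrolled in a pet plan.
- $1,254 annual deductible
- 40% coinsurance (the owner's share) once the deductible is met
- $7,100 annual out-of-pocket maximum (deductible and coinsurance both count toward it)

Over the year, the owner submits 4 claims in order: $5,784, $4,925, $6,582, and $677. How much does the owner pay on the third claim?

$2,064

#1 ($5,784): $1,254 to deductible, leaving $4,530; coinsurance $4,530 × 40% = $1,812. Cost to owner: $3,066. OOP to date $3,066.
#2 ($4,925): 40% coinsurance on $4,925 = $1,970. Cost to owner: $1,970. OOP to date $5,036.
#3 ($6,582): 40% coinsurance on $6,582 = $2,632.80. OOP would hit $7,668.80 > $7,100, so the cap limits the owner to $7,100 − $5,036 = $2,064.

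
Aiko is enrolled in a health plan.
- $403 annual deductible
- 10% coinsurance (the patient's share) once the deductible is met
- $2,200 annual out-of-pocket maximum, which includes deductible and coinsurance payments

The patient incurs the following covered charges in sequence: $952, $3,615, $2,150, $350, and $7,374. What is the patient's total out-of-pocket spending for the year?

$1,806.80

Bill 1, $952: $403 finishes the deductible; $549 goes to coinsurance; patient's 10% is $54.90. Patient pays $457.90; OOP now $457.90.
Bill 2, $3,615: deductible met; 10% of $3,615 = $361.50. Patient owes $361.50 (running OOP $819.40).
Bill 3, $2,150: 10% coinsurance on $2,150 = $215. Patient owes $215 (running OOP $1,034.40).
Bill 4, $350: deductible already satisfied, so patient's share is 10% × $350 = $35. Patient pays $35; OOP now $1,069.40.
Bill 5, $7,374: deductible already satisfied, so patient's share is 10% × $7,374 = $737.40. Patient owes $737.40 (running OOP $1,806.80).
Total paid by the patient: $457.90 + $361.50 + $215 + $35 + $737.40 = $1,806.80.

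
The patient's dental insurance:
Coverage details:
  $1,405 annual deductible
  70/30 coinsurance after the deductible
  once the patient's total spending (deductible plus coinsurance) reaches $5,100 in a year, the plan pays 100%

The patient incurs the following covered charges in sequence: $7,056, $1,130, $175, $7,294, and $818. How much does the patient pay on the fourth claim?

$1,608.20

Claim 1 — $7,056: deductible takes $1,405, $5,651 remains; 30% of $5,651 = $1,695.30. Patient owes $3,100.30 (running OOP $3,100.30).
Claim 2 — $1,130: 30% coinsurance on $1,130 = $339. Patient owes $339 (running OOP $3,439.30).
Claim 3 — $175: 30% coinsurance on $175 = $52.50. Cost to patient: $52.50. OOP to date $3,491.80.
Claim 4 — $7,294: deductible met; 30% of $7,294 = $2,188.20. OOP would hit $5,680 > $5,100, so the cap limits the patient to $5,100 − $3,491.80 = $1,608.20.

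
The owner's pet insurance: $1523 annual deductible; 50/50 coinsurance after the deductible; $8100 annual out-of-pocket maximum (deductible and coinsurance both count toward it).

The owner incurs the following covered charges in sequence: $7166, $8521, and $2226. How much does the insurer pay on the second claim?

Claim 1 ($7166): $1523 finishes the deductible; $5643 goes to coinsurance; owner's 50% is $2821.50. Owner owes $4344.50 (running OOP $4344.50). Plan pays $7166 − $4344.50 = $2821.50.
Claim 2 ($8521): deductible already satisfied, so owner's share is 50% × $8521 = $4260.50. Adding that to $4344.50 gives $8605, past the $8100 cap; owner pays only $8100 − $4344.50 = $3755.50. Plan pays $8521 − $3755.50 = $4765.50.

$4765.50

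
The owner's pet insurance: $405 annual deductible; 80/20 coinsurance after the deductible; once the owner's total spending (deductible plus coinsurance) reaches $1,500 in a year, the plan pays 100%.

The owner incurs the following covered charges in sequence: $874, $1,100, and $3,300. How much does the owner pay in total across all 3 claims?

Bill 1, $874: deductible takes $405, $469 remains; coinsurance $469 × 20% = $93.80. Cost to owner: $498.80. OOP to date $498.80.
Bill 2, $1,100: deductible met; 20% of $1,100 = $220. Owner pays $220; OOP now $718.80.
Bill 3, $3,300: deductible already satisfied, so owner's share is 20% × $3,300 = $660. Owner pays $660; OOP now $1,378.80.
Total paid by the owner: $498.80 + $220 + $660 = $1,378.80.

$1,378.80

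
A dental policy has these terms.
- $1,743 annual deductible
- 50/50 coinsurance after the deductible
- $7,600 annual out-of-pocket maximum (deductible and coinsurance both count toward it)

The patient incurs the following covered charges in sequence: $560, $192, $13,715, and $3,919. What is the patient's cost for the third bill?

$6,848

Claim 1 — $560: entire amount goes to the deductible. Patient pays $560; OOP now $560.
Claim 2 — $192: fully absorbed by the deductible. Cost to patient: $192. OOP to date $752.
Claim 3 — $13,715: $991 to deductible, leaving $12,724; patient's 50% is $6,362. Together that's $991 + $6,362 = $7,353. Adding that to $752 gives $8,105, past the $7,600 cap; patient pays only $7,600 − $752 = $6,848.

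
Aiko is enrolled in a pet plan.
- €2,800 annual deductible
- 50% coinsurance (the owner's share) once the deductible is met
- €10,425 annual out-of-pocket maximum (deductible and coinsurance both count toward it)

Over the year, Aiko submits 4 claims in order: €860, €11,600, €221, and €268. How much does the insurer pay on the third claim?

€110.50

#1 (€860): fully absorbed by the deductible. Cost to owner: €860. OOP to date €860. Plan pays €860 − €860 = €0.
#2 (€11,600): €1,940 finishes the deductible; €9,660 goes to coinsurance; 50% of €9,660 = €4,830. Cost to owner: €6,770. OOP to date €7,630. Insurer: €11,600 − €6,770 = €4,830.
#3 (€221): deductible met; 50% of €221 = €110.50. Cost to owner: €110.50. OOP to date €7,740.50. Plan pays €221 − €110.50 = €110.50.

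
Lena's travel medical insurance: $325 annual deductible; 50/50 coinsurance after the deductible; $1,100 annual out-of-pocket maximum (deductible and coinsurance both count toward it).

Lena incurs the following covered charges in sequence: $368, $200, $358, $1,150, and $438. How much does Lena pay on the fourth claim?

Bill 1, $368: $325 finishes the deductible; $43 goes to coinsurance; 50% of $43 = $21.50. Cost to traveler: $346.50. OOP to date $346.50.
Bill 2, $200: 50% coinsurance on $200 = $100. Cost to traveler: $100. OOP to date $446.50.
Bill 3, $358: deductible met; 50% of $358 = $179. Cost to traveler: $179. OOP to date $625.50.
Bill 4, $1,150: 50% coinsurance on $1,150 = $575. OOP would hit $1,200.50 > $1,100, so the cap limits the traveler to $1,100 − $625.50 = $474.50.

$474.50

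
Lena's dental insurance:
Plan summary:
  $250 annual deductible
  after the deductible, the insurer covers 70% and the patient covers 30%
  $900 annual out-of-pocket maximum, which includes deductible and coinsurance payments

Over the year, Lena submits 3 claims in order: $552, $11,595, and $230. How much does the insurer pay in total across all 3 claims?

Claim 1 ($552): deductible takes $250, $302 remains; 30% of $302 = $90.60. Cost to patient: $340.60. OOP to date $340.60. Insurer: $552 − $340.60 = $211.40.
Claim 2 ($11,595): deductible met; 30% of $11,595 = $3,478.50. That would push OOP to $3,819.10, over the $900 cap, so patient pays $900 − $340.60 = $559.40. Insurer: $11,595 − $559.40 = $11,035.60.
Claim 3 ($230): 30% coinsurance on $230 = $69. Adding that to $900 gives $969, past the $900 cap; patient pays only $900 − $900 = $0. Insurer: $230 − $0 = $230.
Insurer total = bills − patient's total = $12,377 − $900 = $11,477.

$11,477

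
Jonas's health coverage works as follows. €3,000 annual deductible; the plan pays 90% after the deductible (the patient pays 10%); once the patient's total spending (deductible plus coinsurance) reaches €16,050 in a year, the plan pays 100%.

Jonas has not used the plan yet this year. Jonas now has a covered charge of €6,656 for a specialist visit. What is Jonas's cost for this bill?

€3,365.60

The full €3,000 deductible is still open; €3,000 of this bill applies to it.
After the €3,000 deductible portion, €6,656 − €3,000 = €3,656 is subject to coinsurance.
Coinsurance: €3,656 × 10% = €365.60.
That puts the patient's cost at €3,000 + €365.60 = €3,365.60 before any cap.
Year-to-date out-of-pocket becomes €0 + €3,365.60 = €3,365.60, still under the €16,050 maximum, so no cap applies.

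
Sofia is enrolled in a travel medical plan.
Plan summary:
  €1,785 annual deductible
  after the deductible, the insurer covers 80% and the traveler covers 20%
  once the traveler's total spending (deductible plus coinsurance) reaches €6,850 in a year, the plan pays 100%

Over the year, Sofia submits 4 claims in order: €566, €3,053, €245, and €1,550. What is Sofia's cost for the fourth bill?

Claim 1 — €566: entire amount goes to the deductible. Traveler owes €566 (running OOP €566).
Claim 2 — €3,053: €1,219 finishes the deductible; €1,834 goes to coinsurance; traveler's 20% is €366.80. Traveler pays €1,585.80; OOP now €2,151.80.
Claim 3 — €245: deductible already satisfied, so traveler's share is 20% × €245 = €49. Cost to traveler: €49. OOP to date €2,200.80.
Claim 4 — €1,550: deductible met; 20% of €1,550 = €310. Traveler pays €310; OOP now €2,510.80.

€310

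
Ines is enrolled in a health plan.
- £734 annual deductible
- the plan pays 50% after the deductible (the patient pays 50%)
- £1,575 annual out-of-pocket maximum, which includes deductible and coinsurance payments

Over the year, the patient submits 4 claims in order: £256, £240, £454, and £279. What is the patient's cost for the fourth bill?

£139.50

Bill 1, £256: fully absorbed by the deductible. Cost to patient: £256. OOP to date £256.
Bill 2, £240: fully absorbed by the deductible. Cost to patient: £240. OOP to date £496.
Bill 3, £454: £238 finishes the deductible; £216 goes to coinsurance; coinsurance £216 × 50% = £108. Patient pays £346; OOP now £842.
Bill 4, £279: deductible already satisfied, so patient's share is 50% × £279 = £139.50. Cost to patient: £139.50. OOP to date £981.50.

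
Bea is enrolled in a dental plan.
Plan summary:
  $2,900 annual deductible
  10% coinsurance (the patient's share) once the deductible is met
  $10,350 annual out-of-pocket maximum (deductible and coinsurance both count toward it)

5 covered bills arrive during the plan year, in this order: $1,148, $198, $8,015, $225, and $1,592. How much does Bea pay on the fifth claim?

$159.20

Claim 1 — $1,148: fully absorbed by the deductible. Cost to patient: $1,148. OOP to date $1,148.
Claim 2 — $198: fully absorbed by the deductible. Cost to patient: $198. OOP to date $1,346.
Claim 3 — $8,015: $1,554 to deductible, leaving $6,461; patient's 10% is $646.10. Cost to patient: $2,200.10. OOP to date $3,546.10.
Claim 4 — $225: 10% coinsurance on $225 = $22.50. Patient owes $22.50 (running OOP $3,568.60).
Claim 5 — $1,592: 10% coinsurance on $1,592 = $159.20. Patient owes $159.20 (running OOP $3,727.80).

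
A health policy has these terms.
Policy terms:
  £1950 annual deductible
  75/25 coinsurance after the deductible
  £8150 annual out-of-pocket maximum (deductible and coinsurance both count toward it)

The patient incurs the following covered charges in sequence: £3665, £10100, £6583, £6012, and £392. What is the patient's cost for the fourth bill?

#1 (£3665): £1950 to deductible, leaving £1715; patient's 25% is £428.75. Cost to patient: £2378.75. OOP to date £2378.75.
#2 (£10100): 25% coinsurance on £10100 = £2525. Cost to patient: £2525. OOP to date £4903.75.
#3 (£6583): deductible already satisfied, so patient's share is 25% × £6583 = £1645.75. Patient pays £1645.75; OOP now £6549.50.
#4 (£6012): 25% coinsurance on £6012 = £1503. Cost to patient: £1503. OOP to date £8052.50.

£1503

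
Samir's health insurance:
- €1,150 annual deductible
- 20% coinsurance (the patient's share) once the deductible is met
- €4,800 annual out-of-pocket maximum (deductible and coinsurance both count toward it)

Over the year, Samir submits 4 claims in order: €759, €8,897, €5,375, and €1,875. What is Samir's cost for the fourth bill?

Claim 1 — €759: fully absorbed by the deductible. Cost to patient: €759. OOP to date €759.
Claim 2 — €8,897: €391 to deductible, leaving €8,506; 20% of €8,506 = €1,701.20. Patient pays €2,092.20; OOP now €2,851.20.
Claim 3 — €5,375: 20% coinsurance on €5,375 = €1,075. Patient pays €1,075; OOP now €3,926.20.
Claim 4 — €1,875: deductible met; 20% of €1,875 = €375. Patient owes €375 (running OOP €4,301.20).

€375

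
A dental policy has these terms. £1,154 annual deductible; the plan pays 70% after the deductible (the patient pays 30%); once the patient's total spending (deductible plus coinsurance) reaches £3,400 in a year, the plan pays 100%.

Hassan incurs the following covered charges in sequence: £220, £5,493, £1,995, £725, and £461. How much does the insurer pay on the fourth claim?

£507.50

Bill 1, £220: all of it applies to the deductible. Patient pays £220; OOP now £220. Insurer: £220 − £220 = £0.
Bill 2, £5,493: £934 finishes the deductible; £4,559 goes to coinsurance; patient's 30% is £1,367.70. Patient pays £2,301.70; OOP now £2,521.70. Plan pays £5,493 − £2,301.70 = £3,191.30.
Bill 3, £1,995: 30% coinsurance on £1,995 = £598.50. Patient pays £598.50; OOP now £3,120.20. Plan pays £1,995 − £598.50 = £1,396.50.
Bill 4, £725: 30% coinsurance on £725 = £217.50. Cost to patient: £217.50. OOP to date £3,337.70. Insurer: £725 − £217.50 = £507.50.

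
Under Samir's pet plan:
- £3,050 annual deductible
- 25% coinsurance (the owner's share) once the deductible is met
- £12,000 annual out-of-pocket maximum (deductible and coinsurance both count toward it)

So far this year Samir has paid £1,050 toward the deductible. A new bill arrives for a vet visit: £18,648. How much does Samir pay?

Deductible still to meet: £3,050 − £1,050 = £2,000.
The remaining £16,648 (= £18,648 − £2,000) moves to coinsurance.
25% of £16,648 = £4,162 falls to the owner.
Owner responsibility before any cap: £2,000 + £4,162 = £6,162.
Cumulative spending £1,050 + £6,162 = £7,212 stays under the £12,000 maximum.

£6,162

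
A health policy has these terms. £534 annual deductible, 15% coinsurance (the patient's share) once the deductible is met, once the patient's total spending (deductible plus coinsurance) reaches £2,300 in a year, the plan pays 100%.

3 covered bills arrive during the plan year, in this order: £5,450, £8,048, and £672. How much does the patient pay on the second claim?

Claim 1 (£5,450): deductible takes £534, £4,916 remains; coinsurance £4,916 × 15% = £737.40. Patient pays £1,271.40; OOP now £1,271.40.
Claim 2 (£8,048): 15% coinsurance on £8,048 = £1,207.20. Adding that to £1,271.40 gives £2,478.60, past the £2,300 cap; patient pays only £2,300 − £1,271.40 = £1,028.60.

£1,028.60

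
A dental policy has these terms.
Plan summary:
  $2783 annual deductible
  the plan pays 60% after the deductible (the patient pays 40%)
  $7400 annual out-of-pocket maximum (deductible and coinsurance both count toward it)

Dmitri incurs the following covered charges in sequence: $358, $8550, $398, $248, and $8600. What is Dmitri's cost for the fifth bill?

Claim 1 — $358: fully absorbed by the deductible. Patient pays $358; OOP now $358.
Claim 2 — $8550: $2425 to deductible, leaving $6125; 40% of $6125 = $2450. Patient pays $4875; OOP now $5233.
Claim 3 — $398: deductible met; 40% of $398 = $159.20. Patient pays $159.20; OOP now $5392.20.
Claim 4 — $248: 40% coinsurance on $248 = $99.20. Patient owes $99.20 (running OOP $5491.40).
Claim 5 — $8600: deductible already satisfied, so patient's share is 40% × $8600 = $3440. OOP would hit $8931.40 > $7400, so the cap limits the patient to $7400 − $5491.40 = $1908.60.

$1908.60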